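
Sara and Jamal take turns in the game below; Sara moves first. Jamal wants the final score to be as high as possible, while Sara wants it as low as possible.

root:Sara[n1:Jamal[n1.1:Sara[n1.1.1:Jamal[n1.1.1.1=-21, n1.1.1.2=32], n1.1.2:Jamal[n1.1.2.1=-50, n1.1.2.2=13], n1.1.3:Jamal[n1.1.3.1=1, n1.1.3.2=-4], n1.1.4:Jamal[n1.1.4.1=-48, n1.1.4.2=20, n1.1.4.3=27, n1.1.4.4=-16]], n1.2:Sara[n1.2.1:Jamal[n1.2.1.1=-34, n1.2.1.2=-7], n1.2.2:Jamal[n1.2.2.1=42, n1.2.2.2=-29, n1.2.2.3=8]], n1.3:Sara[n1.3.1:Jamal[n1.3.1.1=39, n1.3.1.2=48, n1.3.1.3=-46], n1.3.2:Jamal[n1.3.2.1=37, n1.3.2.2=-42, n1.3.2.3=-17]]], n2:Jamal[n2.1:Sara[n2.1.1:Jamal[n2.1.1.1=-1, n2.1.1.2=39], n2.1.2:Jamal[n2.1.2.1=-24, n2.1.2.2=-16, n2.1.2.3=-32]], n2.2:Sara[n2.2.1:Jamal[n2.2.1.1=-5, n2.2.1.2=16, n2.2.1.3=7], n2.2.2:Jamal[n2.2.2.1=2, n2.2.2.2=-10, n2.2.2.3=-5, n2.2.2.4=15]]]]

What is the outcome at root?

n1.1.1 (Jamal): max(-21, 32) = 32
n1.1.2 (Jamal): max(-50, 13) = 13
n1.1.3 (Jamal): max(1, -4) = 1
n1.1.4 (Jamal): max(-48, 20, 27, -16) = 27
n1.1 (Sara): min(32, 13, 1, 27) = 1
n1.2.1 (Jamal): max(-34, -7) = -7
n1.2.2 (Jamal): max(42, -29, 8) = 42
n1.2 (Sara): min(-7, 42) = -7
n1.3.1 (Jamal): max(39, 48, -46) = 48
n1.3.2 (Jamal): max(37, -42, -17) = 37
n1.3 (Sara): min(48, 37) = 37
n1 (Jamal): max(1, -7, 37) = 37
n2.1.1 (Jamal): max(-1, 39) = 39
n2.1.2 (Jamal): max(-24, -16, -32) = -16
n2.1 (Sara): min(39, -16) = -16
n2.2.1 (Jamal): max(-5, 16, 7) = 16
n2.2.2 (Jamal): max(2, -10, -5, 15) = 15
n2.2 (Sara): min(16, 15) = 15
n2 (Jamal): max(-16, 15) = 15
root (Sara): min(37, 15) = 15

15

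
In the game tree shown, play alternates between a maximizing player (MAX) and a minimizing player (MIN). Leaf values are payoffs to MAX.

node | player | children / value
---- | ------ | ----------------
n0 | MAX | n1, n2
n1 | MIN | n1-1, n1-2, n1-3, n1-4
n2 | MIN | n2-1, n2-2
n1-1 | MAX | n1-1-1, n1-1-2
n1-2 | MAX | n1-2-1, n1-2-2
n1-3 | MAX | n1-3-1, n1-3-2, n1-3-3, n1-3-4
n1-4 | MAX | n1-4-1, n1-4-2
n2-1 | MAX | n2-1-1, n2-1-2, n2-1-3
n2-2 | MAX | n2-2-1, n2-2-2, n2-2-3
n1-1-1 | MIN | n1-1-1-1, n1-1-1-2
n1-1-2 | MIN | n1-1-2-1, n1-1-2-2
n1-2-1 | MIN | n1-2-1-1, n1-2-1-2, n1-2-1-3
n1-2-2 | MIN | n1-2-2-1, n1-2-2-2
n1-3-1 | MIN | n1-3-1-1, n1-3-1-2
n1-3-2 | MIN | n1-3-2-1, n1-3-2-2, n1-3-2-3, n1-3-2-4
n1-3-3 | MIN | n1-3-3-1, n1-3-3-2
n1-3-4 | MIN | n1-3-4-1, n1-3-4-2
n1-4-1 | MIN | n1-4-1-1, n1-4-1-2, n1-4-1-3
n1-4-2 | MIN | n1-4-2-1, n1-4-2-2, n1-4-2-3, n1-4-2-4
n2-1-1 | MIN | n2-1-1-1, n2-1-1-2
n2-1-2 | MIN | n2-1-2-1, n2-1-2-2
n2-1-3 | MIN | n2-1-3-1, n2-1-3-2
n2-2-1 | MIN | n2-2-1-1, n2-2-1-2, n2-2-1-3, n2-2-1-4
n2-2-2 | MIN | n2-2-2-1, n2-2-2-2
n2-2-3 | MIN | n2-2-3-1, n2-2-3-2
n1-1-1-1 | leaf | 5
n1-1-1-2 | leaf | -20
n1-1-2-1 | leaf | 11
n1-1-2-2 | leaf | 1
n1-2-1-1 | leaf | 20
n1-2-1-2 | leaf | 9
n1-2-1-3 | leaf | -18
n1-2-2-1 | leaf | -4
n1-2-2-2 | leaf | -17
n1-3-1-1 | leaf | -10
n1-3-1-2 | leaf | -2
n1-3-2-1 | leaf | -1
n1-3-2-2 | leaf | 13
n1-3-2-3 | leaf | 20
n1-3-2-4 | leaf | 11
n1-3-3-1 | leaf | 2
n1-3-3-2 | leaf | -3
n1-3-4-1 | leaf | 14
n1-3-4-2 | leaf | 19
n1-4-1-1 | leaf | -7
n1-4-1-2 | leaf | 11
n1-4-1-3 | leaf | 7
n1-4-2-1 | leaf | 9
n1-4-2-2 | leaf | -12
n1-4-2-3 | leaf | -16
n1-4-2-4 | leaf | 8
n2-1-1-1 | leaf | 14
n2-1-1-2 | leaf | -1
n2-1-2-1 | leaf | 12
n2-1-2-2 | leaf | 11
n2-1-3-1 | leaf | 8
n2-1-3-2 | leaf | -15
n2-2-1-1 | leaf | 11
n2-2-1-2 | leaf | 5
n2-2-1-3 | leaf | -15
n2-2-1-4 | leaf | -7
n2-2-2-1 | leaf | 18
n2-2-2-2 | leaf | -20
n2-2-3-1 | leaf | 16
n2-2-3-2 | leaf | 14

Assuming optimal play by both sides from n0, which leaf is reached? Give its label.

n1-1-1 (MIN): min(5, -20) = -20
n1-1-2 (MIN): min(11, 1) = 1
n1-1 (MAX): max(-20, 1) = 1
n1-2-1 (MIN): min(20, 9, -18) = -18
n1-2-2 (MIN): min(-4, -17) = -17
n1-2 (MAX): max(-18, -17) = -17
n1-3-1 (MIN): min(-10, -2) = -10
n1-3-2 (MIN): min(-1, 13, 20, 11) = -1
n1-3-3 (MIN): min(2, -3) = -3
n1-3-4 (MIN): min(14, 19) = 14
n1-3 (MAX): max(-10, -1, -3, 14) = 14
n1-4-1 (MIN): min(-7, 11, 7) = -7
n1-4-2 (MIN): min(9, -12, -16, 8) = -16
n1-4 (MAX): max(-7, -16) = -7
n1 (MIN): min(1, -17, 14, -7) = -17
n2-1-1 (MIN): min(14, -1) = -1
n2-1-2 (MIN): min(12, 11) = 11
n2-1-3 (MIN): min(8, -15) = -15
n2-1 (MAX): max(-1, 11, -15) = 11
n2-2-1 (MIN): min(11, 5, -15, -7) = -15
n2-2-2 (MIN): min(18, -20) = -20
n2-2-3 (MIN): min(16, 14) = 14
n2-2 (MAX): max(-15, -20, 14) = 14
n2 (MIN): min(11, 14) = 11
n0 (MAX): max(-17, 11) = 11
At n0, MAX picks n2 (highest: 11).
At n2, MIN picks n2-1 (lowest: 11).
At n2-1, MAX picks n2-1-2 (highest: 11).
At n2-1-2, MIN picks n2-1-2-2 (lowest: 11).
Terminal value 11.

n2-1-2-2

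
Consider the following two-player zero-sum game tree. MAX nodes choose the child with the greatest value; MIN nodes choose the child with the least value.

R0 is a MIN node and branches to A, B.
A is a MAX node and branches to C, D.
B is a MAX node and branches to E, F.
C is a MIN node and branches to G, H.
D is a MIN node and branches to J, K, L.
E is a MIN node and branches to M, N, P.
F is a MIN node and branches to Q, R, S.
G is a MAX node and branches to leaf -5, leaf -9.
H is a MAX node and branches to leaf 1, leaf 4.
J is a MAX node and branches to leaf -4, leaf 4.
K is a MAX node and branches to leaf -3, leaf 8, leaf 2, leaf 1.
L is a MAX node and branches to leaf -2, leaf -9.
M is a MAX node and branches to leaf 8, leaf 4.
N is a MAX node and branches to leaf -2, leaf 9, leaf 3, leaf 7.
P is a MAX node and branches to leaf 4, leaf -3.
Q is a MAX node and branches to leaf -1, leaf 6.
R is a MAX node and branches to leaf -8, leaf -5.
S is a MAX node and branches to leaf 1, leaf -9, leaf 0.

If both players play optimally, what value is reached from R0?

-2

G (MAX): max(-5, -9) = -5
H (MAX): max(1, 4) = 4
C (MIN): min(-5, 4) = -5
J (MAX): max(-4, 4) = 4
K (MAX): max(-3, 8, 2, 1) = 8
L (MAX): max(-2, -9) = -2
D (MIN): min(4, 8, -2) = -2
A (MAX): max(-5, -2) = -2
M (MAX): max(8, 4) = 8
N (MAX): max(-2, 9, 3, 7) = 9
P (MAX): max(4, -3) = 4
E (MIN): min(8, 9, 4) = 4
Q (MAX): max(-1, 6) = 6
R (MAX): max(-8, -5) = -5
S (MAX): max(1, -9, 0) = 1
F (MIN): min(6, -5, 1) = -5
B (MAX): max(4, -5) = 4
R0 (MIN): min(-2, 4) = -2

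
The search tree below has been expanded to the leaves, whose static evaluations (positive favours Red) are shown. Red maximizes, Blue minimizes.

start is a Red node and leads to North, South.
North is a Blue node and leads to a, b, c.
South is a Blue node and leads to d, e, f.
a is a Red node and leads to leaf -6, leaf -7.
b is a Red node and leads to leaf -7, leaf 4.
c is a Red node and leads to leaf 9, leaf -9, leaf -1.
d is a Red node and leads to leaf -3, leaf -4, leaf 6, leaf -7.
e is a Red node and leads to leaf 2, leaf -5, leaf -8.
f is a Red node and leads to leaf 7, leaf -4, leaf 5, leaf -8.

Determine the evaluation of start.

a (Red): max(-6, -7) = -6
b (Red): max(-7, 4) = 4
c (Red): max(9, -9, -1) = 9
North (Blue): min(-6, 4, 9) = -6
d (Red): max(-3, -4, 6, -7) = 6
e (Red): max(2, -5, -8) = 2
f (Red): max(7, -4, 5, -8) = 7
South (Blue): min(6, 2, 7) = 2
start (Red): max(-6, 2) = 2

2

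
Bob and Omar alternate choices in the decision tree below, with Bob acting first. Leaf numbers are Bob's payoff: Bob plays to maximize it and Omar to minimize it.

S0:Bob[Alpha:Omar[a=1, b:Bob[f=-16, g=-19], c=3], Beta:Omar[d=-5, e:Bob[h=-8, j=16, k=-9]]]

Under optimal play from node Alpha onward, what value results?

-16

b (Bob): max(-16, -19) = -16
Alpha (Omar): min(1, -16, 3) = -16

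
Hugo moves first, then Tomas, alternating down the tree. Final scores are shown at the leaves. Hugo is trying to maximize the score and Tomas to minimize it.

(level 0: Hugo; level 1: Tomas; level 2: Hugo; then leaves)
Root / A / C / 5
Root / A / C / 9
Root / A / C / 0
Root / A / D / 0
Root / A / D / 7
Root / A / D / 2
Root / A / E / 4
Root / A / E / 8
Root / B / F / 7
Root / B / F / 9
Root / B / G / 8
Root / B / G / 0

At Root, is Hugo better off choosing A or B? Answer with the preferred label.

B

C (Hugo): max(5, 9, 0) = 9
D (Hugo): max(0, 7, 2) = 7
E (Hugo): max(4, 8) = 8
A (Tomas): min(9, 7, 8) = 7
F (Hugo): max(7, 9) = 9
G (Hugo): max(8, 0) = 8
B (Tomas): min(9, 8) = 8
Hugo prefers the higher value; A=7, B=8. B is better since 8 > 7.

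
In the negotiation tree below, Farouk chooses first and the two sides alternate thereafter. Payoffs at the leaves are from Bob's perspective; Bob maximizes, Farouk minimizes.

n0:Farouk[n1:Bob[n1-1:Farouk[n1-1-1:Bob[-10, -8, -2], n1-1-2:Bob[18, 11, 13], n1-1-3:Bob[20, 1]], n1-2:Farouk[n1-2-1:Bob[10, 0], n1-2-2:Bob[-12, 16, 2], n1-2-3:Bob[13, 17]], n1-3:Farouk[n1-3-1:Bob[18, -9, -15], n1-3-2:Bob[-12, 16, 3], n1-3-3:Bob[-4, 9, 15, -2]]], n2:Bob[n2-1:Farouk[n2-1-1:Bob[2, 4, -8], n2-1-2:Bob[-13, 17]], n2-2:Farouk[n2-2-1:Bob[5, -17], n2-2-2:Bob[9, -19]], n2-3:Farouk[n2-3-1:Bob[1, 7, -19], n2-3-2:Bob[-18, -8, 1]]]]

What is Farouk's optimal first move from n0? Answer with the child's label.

n2

n1-1-1 (Bob): max(-10, -8, -2) = -2
n1-1-2 (Bob): max(18, 11, 13) = 18
n1-1-3 (Bob): max(20, 1) = 20
n1-1 (Farouk): min(-2, 18, 20) = -2
n1-2-1 (Bob): max(10, 0) = 10
n1-2-2 (Bob): max(-12, 16, 2) = 16
n1-2-3 (Bob): max(13, 17) = 17
n1-2 (Farouk): min(10, 16, 17) = 10
n1-3-1 (Bob): max(18, -9, -15) = 18
n1-3-2 (Bob): max(-12, 16, 3) = 16
n1-3-3 (Bob): max(-4, 9, 15, -2) = 15
n1-3 (Farouk): min(18, 16, 15) = 15
n1 (Bob): max(-2, 10, 15) = 15
n2-1-1 (Bob): max(2, 4, -8) = 4
n2-1-2 (Bob): max(-13, 17) = 17
n2-1 (Farouk): min(4, 17) = 4
n2-2-1 (Bob): max(5, -17) = 5
n2-2-2 (Bob): max(9, -19) = 9
n2-2 (Farouk): min(5, 9) = 5
n2-3-1 (Bob): max(1, 7, -19) = 7
n2-3-2 (Bob): max(-18, -8, 1) = 1
n2-3 (Farouk): min(7, 1) = 1
n2 (Bob): max(4, 5, 1) = 5
n0 (Farouk): min(15, 5) = 5
Farouk at n0 wants the lowest of {n1=15, n2=5}, so chooses n2.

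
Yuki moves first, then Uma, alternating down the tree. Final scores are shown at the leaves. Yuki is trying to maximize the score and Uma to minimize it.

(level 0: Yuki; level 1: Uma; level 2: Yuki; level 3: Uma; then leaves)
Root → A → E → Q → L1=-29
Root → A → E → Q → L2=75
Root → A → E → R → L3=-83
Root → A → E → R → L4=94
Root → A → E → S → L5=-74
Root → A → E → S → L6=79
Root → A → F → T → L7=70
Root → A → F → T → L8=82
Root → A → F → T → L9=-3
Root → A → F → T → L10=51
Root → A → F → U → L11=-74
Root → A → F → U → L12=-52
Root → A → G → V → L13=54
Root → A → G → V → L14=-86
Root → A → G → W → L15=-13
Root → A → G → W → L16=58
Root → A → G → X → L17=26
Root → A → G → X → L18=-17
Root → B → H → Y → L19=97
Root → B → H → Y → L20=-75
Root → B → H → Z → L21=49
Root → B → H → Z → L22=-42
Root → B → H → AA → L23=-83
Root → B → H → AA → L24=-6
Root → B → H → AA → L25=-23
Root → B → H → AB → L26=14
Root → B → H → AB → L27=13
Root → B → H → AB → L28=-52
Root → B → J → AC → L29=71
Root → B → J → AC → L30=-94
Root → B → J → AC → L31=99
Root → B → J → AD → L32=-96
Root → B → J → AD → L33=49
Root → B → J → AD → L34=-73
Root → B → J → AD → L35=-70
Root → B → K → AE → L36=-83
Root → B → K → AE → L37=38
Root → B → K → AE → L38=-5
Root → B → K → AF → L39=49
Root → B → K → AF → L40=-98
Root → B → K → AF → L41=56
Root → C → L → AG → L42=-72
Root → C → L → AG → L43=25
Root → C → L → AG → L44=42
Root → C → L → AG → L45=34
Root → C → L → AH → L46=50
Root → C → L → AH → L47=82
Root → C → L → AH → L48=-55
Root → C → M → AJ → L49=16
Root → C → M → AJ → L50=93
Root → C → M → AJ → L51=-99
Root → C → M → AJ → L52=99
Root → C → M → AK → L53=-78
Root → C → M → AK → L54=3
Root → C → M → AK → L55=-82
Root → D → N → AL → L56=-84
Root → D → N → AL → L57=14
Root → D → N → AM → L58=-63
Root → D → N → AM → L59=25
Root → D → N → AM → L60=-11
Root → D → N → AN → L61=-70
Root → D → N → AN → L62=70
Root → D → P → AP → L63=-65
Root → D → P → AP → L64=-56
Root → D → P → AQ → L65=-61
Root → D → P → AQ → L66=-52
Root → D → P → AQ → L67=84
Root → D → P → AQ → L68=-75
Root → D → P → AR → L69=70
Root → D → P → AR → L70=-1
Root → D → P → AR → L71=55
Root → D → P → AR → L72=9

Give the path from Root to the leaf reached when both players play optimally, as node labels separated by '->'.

Root -> A -> E -> Q -> L1

Q (Uma): min(-29, 75) = -29
R (Uma): min(-83, 94) = -83
S (Uma): min(-74, 79) = -74
E (Yuki): max(-29, -83, -74) = -29
T (Uma): min(70, 82, -3, 51) = -3
U (Uma): min(-74, -52) = -74
F (Yuki): max(-3, -74) = -3
V (Uma): min(54, -86) = -86
W (Uma): min(-13, 58) = -13
X (Uma): min(26, -17) = -17
G (Yuki): max(-86, -13, -17) = -13
A (Uma): min(-29, -3, -13) = -29
Y (Uma): min(97, -75) = -75
Z (Uma): min(49, -42) = -42
AA (Uma): min(-83, -6, -23) = -83
AB (Uma): min(14, 13, -52) = -52
H (Yuki): max(-75, -42, -83, -52) = -42
AC (Uma): min(71, -94, 99) = -94
AD (Uma): min(-96, 49, -73, -70) = -96
J (Yuki): max(-94, -96) = -94
AE (Uma): min(-83, 38, -5) = -83
AF (Uma): min(49, -98, 56) = -98
K (Yuki): max(-83, -98) = -83
B (Uma): min(-42, -94, -83) = -94
AG (Uma): min(-72, 25, 42, 34) = -72
AH (Uma): min(50, 82, -55) = -55
L (Yuki): max(-72, -55) = -55
AJ (Uma): min(16, 93, -99, 99) = -99
AK (Uma): min(-78, 3, -82) = -82
M (Yuki): max(-99, -82) = -82
C (Uma): min(-55, -82) = -82
AL (Uma): min(-84, 14) = -84
AM (Uma): min(-63, 25, -11) = -63
AN (Uma): min(-70, 70) = -70
N (Yuki): max(-84, -63, -70) = -63
AP (Uma): min(-65, -56) = -65
AQ (Uma): min(-61, -52, 84, -75) = -75
AR (Uma): min(70, -1, 55, 9) = -1
P (Yuki): max(-65, -75, -1) = -1
D (Uma): min(-63, -1) = -63
Root (Yuki): max(-29, -94, -82, -63) = -29
At Root, Yuki picks A (highest: -29).
At A, Uma picks E (lowest: -29).
At E, Yuki picks Q (highest: -29).
At Q, Uma picks L1 (lowest: -29).
Terminal value -29.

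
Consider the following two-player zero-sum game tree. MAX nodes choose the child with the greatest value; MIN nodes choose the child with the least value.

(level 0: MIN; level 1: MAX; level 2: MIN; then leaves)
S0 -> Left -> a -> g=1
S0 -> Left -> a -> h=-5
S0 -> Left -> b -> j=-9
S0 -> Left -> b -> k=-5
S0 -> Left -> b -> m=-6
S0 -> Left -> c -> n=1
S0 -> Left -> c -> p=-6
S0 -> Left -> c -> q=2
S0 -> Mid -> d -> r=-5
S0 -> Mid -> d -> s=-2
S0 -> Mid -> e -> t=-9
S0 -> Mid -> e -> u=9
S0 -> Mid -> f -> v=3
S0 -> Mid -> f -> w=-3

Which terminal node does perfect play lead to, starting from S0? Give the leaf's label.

h

a (MIN): min(1, -5) = -5
b (MIN): min(-9, -5, -6) = -9
c (MIN): min(1, -6, 2) = -6
Left (MAX): max(-5, -9, -6) = -5
d (MIN): min(-5, -2) = -5
e (MIN): min(-9, 9) = -9
f (MIN): min(3, -3) = -3
Mid (MAX): max(-5, -9, -3) = -3
S0 (MIN): min(-5, -3) = -5
At S0, MIN picks Left (lowest: -5).
At Left, MAX picks a (highest: -5).
At a, MIN picks h (lowest: -5).
Terminal value -5.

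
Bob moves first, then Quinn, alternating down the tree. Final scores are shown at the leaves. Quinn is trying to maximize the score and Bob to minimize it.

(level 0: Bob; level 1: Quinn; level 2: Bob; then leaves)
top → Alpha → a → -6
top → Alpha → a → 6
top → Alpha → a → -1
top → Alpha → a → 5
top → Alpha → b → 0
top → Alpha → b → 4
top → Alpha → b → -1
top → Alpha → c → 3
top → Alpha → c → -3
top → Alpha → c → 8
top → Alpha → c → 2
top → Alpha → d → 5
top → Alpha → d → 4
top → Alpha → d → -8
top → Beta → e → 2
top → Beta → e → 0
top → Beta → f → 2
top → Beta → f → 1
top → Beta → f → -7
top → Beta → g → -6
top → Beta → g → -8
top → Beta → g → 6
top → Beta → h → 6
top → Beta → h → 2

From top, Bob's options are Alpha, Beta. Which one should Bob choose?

a (Bob): min(-6, 6, -1, 5) = -6
b (Bob): min(0, 4, -1) = -1
c (Bob): min(3, -3, 8, 2) = -3
d (Bob): min(5, 4, -8) = -8
Alpha (Quinn): max(-6, -1, -3, -8) = -1
e (Bob): min(2, 0) = 0
f (Bob): min(2, 1, -7) = -7
g (Bob): min(-6, -8, 6) = -8
h (Bob): min(6, 2) = 2
Beta (Quinn): max(0, -7, -8, 2) = 2
top (Bob): min(-1, 2) = -1
Bob at top wants the lowest of {Alpha=-1, Beta=2}, so chooses Alpha.

Alpha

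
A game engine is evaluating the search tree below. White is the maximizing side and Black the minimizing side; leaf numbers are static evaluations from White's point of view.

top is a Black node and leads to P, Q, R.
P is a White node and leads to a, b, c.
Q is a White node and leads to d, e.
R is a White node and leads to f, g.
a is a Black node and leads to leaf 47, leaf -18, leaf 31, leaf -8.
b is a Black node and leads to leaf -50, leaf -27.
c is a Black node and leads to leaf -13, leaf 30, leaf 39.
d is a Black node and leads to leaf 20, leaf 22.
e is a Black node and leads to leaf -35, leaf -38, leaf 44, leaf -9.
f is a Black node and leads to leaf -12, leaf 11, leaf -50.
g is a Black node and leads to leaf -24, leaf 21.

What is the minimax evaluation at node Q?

20

d (Black): min(20, 22) = 20
e (Black): min(-35, -38, 44, -9) = -38
Q (White): max(20, -38) = 20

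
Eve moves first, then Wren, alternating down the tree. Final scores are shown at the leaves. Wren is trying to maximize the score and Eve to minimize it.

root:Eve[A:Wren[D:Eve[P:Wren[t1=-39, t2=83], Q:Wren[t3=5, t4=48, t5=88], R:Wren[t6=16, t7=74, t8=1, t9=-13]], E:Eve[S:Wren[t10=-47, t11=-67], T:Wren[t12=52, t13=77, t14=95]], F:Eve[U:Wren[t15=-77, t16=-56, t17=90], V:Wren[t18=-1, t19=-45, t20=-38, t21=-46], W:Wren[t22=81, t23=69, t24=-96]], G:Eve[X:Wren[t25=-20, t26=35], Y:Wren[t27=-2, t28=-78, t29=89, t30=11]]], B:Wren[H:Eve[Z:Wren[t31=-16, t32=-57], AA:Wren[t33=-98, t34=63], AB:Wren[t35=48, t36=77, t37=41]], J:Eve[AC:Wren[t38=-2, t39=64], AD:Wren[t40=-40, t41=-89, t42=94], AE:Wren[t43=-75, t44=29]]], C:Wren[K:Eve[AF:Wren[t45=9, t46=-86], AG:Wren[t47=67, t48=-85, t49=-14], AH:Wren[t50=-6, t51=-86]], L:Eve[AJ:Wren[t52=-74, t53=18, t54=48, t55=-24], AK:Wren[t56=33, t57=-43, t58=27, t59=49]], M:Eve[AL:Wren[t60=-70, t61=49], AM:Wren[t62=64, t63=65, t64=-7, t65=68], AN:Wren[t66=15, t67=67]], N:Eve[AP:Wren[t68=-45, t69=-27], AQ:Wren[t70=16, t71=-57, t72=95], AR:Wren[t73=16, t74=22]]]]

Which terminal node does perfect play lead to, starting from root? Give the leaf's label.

P (Wren): max(-39, 83) = 83
Q (Wren): max(5, 48, 88) = 88
R (Wren): max(16, 74, 1, -13) = 74
D (Eve): min(83, 88, 74) = 74
S (Wren): max(-47, -67) = -47
T (Wren): max(52, 77, 95) = 95
E (Eve): min(-47, 95) = -47
U (Wren): max(-77, -56, 90) = 90
V (Wren): max(-1, -45, -38, -46) = -1
W (Wren): max(81, 69, -96) = 81
F (Eve): min(90, -1, 81) = -1
X (Wren): max(-20, 35) = 35
Y (Wren): max(-2, -78, 89, 11) = 89
G (Eve): min(35, 89) = 35
A (Wren): max(74, -47, -1, 35) = 74
Z (Wren): max(-16, -57) = -16
AA (Wren): max(-98, 63) = 63
AB (Wren): max(48, 77, 41) = 77
H (Eve): min(-16, 63, 77) = -16
AC (Wren): max(-2, 64) = 64
AD (Wren): max(-40, -89, 94) = 94
AE (Wren): max(-75, 29) = 29
J (Eve): min(64, 94, 29) = 29
B (Wren): max(-16, 29) = 29
AF (Wren): max(9, -86) = 9
AG (Wren): max(67, -85, -14) = 67
AH (Wren): max(-6, -86) = -6
K (Eve): min(9, 67, -6) = -6
AJ (Wren): max(-74, 18, 48, -24) = 48
AK (Wren): max(33, -43, 27, 49) = 49
L (Eve): min(48, 49) = 48
AL (Wren): max(-70, 49) = 49
AM (Wren): max(64, 65, -7, 68) = 68
AN (Wren): max(15, 67) = 67
M (Eve): min(49, 68, 67) = 49
AP (Wren): max(-45, -27) = -27
AQ (Wren): max(16, -57, 95) = 95
AR (Wren): max(16, 22) = 22
N (Eve): min(-27, 95, 22) = -27
C (Wren): max(-6, 48, 49, -27) = 49
root (Eve): min(74, 29, 49) = 29
At root, Eve picks B (lowest: 29).
At B, Wren picks J (highest: 29).
At J, Eve picks AE (lowest: 29).
At AE, Wren picks t44 (highest: 29).
Terminal value 29.

t44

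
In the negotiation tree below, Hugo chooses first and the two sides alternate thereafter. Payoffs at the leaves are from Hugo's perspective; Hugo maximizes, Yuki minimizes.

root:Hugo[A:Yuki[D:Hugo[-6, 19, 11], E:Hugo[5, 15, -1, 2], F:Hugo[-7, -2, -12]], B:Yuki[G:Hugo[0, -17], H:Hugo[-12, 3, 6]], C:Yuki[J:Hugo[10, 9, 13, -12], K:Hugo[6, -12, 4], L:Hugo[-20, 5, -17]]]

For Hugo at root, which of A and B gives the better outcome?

D (Hugo): max(-6, 19, 11) = 19
E (Hugo): max(5, 15, -1, 2) = 15
F (Hugo): max(-7, -2, -12) = -2
A (Yuki): min(19, 15, -2) = -2
G (Hugo): max(0, -17) = 0
H (Hugo): max(-12, 3, 6) = 6
B (Yuki): min(0, 6) = 0
Hugo prefers the higher value; A=-2, B=0. B is better since 0 > -2.

B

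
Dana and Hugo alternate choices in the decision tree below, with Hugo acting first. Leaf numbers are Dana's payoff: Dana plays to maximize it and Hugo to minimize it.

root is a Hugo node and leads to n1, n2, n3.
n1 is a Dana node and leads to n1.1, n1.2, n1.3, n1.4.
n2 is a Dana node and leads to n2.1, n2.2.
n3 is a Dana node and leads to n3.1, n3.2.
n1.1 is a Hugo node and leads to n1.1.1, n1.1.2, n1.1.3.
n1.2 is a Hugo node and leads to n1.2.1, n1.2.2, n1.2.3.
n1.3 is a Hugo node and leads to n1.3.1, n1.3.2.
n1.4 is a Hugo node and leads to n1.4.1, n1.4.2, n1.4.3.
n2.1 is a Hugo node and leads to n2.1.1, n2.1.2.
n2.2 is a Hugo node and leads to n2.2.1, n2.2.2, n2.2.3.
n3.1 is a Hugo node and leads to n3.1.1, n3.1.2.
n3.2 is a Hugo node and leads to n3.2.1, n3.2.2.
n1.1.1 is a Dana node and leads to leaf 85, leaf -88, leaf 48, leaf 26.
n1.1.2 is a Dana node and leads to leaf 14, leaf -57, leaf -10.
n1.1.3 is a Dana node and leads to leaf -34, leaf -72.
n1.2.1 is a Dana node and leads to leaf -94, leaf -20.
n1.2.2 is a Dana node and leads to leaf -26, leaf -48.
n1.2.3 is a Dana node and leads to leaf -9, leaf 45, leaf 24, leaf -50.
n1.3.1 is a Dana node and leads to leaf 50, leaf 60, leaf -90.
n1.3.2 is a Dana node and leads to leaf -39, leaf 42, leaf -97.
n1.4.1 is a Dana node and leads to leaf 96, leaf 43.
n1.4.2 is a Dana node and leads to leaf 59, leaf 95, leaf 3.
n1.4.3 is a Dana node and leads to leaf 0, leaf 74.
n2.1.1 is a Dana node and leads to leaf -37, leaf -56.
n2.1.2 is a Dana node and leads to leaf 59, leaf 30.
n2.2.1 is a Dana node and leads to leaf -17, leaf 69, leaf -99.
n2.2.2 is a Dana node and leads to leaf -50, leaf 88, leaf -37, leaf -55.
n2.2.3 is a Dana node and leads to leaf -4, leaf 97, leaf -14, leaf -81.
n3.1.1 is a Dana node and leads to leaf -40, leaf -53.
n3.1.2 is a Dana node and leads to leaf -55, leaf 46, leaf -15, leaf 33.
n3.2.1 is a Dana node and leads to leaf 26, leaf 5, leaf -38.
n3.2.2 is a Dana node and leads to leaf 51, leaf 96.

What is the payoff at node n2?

69

n2.1.1 (Dana): max(-37, -56) = -37
n2.1.2 (Dana): max(59, 30) = 59
n2.1 (Hugo): min(-37, 59) = -37
n2.2.1 (Dana): max(-17, 69, -99) = 69
n2.2.2 (Dana): max(-50, 88, -37, -55) = 88
n2.2.3 (Dana): max(-4, 97, -14, -81) = 97
n2.2 (Hugo): min(69, 88, 97) = 69
n2 (Dana): max(-37, 69) = 69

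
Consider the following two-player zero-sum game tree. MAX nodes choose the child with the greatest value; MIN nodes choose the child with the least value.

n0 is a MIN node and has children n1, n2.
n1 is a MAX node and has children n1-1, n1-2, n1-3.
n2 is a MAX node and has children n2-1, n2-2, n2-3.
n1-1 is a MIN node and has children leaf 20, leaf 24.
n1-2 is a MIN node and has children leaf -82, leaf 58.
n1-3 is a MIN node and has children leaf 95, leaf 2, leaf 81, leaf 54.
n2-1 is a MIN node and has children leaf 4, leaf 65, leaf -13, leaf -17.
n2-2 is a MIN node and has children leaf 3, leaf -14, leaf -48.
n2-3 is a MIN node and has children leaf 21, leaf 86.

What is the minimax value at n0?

20

n1-1 (MIN): min(20, 24) = 20
n1-2 (MIN): min(-82, 58) = -82
n1-3 (MIN): min(95, 2, 81, 54) = 2
n1 (MAX): max(20, -82, 2) = 20
n2-1 (MIN): min(4, 65, -13, -17) = -17
n2-2 (MIN): min(3, -14, -48) = -48
n2-3 (MIN): min(21, 86) = 21
n2 (MAX): max(-17, -48, 21) = 21
n0 (MIN): min(20, 21) = 20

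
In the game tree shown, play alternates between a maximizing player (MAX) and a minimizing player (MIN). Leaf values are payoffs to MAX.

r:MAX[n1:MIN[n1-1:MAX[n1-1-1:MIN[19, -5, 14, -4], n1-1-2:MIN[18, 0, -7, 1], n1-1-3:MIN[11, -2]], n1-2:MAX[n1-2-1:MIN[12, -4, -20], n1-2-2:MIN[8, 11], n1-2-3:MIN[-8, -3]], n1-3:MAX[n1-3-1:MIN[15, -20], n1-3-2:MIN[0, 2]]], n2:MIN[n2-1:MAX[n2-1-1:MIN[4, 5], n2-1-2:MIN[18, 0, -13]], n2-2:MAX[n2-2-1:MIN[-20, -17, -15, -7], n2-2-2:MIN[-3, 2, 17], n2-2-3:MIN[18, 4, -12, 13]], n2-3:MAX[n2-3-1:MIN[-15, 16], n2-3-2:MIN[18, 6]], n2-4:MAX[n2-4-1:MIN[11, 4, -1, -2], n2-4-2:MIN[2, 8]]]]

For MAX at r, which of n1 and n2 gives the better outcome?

n1-1-1 (MIN): min(19, -5, 14, -4) = -5
n1-1-2 (MIN): min(18, 0, -7, 1) = -7
n1-1-3 (MIN): min(11, -2) = -2
n1-1 (MAX): max(-5, -7, -2) = -2
n1-2-1 (MIN): min(12, -4, -20) = -20
n1-2-2 (MIN): min(8, 11) = 8
n1-2-3 (MIN): min(-8, -3) = -8
n1-2 (MAX): max(-20, 8, -8) = 8
n1-3-1 (MIN): min(15, -20) = -20
n1-3-2 (MIN): min(0, 2) = 0
n1-3 (MAX): max(-20, 0) = 0
n1 (MIN): min(-2, 8, 0) = -2
n2-1-1 (MIN): min(4, 5) = 4
n2-1-2 (MIN): min(18, 0, -13) = -13
n2-1 (MAX): max(4, -13) = 4
n2-2-1 (MIN): min(-20, -17, -15, -7) = -20
n2-2-2 (MIN): min(-3, 2, 17) = -3
n2-2-3 (MIN): min(18, 4, -12, 13) = -12
n2-2 (MAX): max(-20, -3, -12) = -3
n2-3-1 (MIN): min(-15, 16) = -15
n2-3-2 (MIN): min(18, 6) = 6
n2-3 (MAX): max(-15, 6) = 6
n2-4-1 (MIN): min(11, 4, -1, -2) = -2
n2-4-2 (MIN): min(2, 8) = 2
n2-4 (MAX): max(-2, 2) = 2
n2 (MIN): min(4, -3, 6, 2) = -3
MAX prefers the higher value; n1=-2, n2=-3. n1 is better since -2 > -3.

n1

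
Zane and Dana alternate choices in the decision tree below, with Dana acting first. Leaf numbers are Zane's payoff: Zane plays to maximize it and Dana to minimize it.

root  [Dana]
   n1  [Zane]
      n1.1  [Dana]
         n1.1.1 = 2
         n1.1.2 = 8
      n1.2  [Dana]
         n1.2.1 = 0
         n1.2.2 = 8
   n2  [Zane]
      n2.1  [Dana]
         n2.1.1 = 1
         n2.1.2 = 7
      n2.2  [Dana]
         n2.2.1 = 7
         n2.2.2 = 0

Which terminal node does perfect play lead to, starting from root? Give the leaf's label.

n1.1 (Dana): min(2, 8) = 2
n1.2 (Dana): min(0, 8) = 0
n1 (Zane): max(2, 0) = 2
n2.1 (Dana): min(1, 7) = 1
n2.2 (Dana): min(7, 0) = 0
n2 (Zane): max(1, 0) = 1
root (Dana): min(2, 1) = 1
At root, Dana picks n2 (lowest: 1).
At n2, Zane picks n2.1 (highest: 1).
At n2.1, Dana picks n2.1.1 (lowest: 1).
Terminal value 1.

n2.1.1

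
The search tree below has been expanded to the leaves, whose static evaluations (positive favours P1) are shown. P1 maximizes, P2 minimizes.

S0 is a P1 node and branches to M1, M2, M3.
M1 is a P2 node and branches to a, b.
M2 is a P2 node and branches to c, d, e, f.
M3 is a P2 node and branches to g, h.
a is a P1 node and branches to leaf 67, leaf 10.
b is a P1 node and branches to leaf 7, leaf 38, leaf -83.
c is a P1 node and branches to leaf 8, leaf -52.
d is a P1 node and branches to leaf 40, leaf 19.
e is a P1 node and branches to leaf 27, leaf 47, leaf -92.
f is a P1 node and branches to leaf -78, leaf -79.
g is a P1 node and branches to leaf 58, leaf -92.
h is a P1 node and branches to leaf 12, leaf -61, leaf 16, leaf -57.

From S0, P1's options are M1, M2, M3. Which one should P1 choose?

a (P1): max(67, 10) = 67
b (P1): max(7, 38, -83) = 38
M1 (P2): min(67, 38) = 38
c (P1): max(8, -52) = 8
d (P1): max(40, 19) = 40
e (P1): max(27, 47, -92) = 47
f (P1): max(-78, -79) = -78
M2 (P2): min(8, 40, 47, -78) = -78
g (P1): max(58, -92) = 58
h (P1): max(12, -61, 16, -57) = 16
M3 (P2): min(58, 16) = 16
S0 (P1): max(38, -78, 16) = 38
P1 at S0 wants the highest of {M1=38, M2=-78, M3=16}, so chooses M1.

M1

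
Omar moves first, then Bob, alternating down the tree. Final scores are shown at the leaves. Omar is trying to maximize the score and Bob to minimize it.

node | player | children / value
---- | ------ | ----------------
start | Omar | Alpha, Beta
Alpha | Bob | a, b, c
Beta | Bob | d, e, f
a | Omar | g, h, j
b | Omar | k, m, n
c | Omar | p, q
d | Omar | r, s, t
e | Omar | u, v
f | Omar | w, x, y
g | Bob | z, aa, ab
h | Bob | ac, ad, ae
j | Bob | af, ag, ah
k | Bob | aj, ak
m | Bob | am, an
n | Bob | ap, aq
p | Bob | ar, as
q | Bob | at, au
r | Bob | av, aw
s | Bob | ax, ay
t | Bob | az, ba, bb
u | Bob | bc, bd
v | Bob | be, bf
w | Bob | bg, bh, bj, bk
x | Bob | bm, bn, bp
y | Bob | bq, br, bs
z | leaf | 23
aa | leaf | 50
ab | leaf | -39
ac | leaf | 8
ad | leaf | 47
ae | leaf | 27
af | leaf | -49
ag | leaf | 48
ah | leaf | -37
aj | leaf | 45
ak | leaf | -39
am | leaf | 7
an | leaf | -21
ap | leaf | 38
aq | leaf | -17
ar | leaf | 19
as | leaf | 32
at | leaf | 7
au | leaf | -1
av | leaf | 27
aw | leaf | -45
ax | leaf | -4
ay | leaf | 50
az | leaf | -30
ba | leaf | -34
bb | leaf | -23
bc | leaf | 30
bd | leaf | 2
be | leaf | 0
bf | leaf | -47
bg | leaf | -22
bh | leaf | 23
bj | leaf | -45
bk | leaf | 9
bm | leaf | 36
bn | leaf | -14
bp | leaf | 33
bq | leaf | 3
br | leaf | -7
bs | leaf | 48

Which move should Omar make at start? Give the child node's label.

Beta

g (Bob): min(23, 50, -39) = -39
h (Bob): min(8, 47, 27) = 8
j (Bob): min(-49, 48, -37) = -49
a (Omar): max(-39, 8, -49) = 8
k (Bob): min(45, -39) = -39
m (Bob): min(7, -21) = -21
n (Bob): min(38, -17) = -17
b (Omar): max(-39, -21, -17) = -17
p (Bob): min(19, 32) = 19
q (Bob): min(7, -1) = -1
c (Omar): max(19, -1) = 19
Alpha (Bob): min(8, -17, 19) = -17
r (Bob): min(27, -45) = -45
s (Bob): min(-4, 50) = -4
t (Bob): min(-30, -34, -23) = -34
d (Omar): max(-45, -4, -34) = -4
u (Bob): min(30, 2) = 2
v (Bob): min(0, -47) = -47
e (Omar): max(2, -47) = 2
w (Bob): min(-22, 23, -45, 9) = -45
x (Bob): min(36, -14, 33) = -14
y (Bob): min(3, -7, 48) = -7
f (Omar): max(-45, -14, -7) = -7
Beta (Bob): min(-4, 2, -7) = -7
start (Omar): max(-17, -7) = -7
Omar at start wants the highest of {Alpha=-17, Beta=-7}, so chooses Beta.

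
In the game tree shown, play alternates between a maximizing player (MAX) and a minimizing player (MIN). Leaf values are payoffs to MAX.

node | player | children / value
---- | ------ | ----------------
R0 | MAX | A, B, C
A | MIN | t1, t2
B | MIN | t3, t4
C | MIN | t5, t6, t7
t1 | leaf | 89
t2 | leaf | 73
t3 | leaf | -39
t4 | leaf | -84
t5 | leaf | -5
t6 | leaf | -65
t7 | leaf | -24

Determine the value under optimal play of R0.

73

A (MIN): min(89, 73) = 73
B (MIN): min(-39, -84) = -84
C (MIN): min(-5, -65, -24) = -65
R0 (MAX): max(73, -84, -65) = 73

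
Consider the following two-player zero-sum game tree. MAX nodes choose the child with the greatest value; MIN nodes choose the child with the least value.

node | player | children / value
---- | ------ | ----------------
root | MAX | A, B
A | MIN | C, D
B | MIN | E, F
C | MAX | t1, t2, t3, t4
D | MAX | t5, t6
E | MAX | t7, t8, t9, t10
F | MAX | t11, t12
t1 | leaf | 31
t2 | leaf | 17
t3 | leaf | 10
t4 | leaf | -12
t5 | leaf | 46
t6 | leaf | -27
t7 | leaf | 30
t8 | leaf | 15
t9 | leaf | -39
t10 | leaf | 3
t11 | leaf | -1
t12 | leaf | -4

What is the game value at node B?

-1

E (MAX): max(30, 15, -39, 3) = 30
F (MAX): max(-1, -4) = -1
B (MIN): min(30, -1) = -1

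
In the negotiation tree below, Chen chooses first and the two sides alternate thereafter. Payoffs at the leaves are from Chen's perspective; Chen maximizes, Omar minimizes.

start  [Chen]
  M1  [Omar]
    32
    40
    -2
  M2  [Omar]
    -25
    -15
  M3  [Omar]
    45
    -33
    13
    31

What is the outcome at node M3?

M3 (Omar): min(45, -33, 13, 31) = -33

-33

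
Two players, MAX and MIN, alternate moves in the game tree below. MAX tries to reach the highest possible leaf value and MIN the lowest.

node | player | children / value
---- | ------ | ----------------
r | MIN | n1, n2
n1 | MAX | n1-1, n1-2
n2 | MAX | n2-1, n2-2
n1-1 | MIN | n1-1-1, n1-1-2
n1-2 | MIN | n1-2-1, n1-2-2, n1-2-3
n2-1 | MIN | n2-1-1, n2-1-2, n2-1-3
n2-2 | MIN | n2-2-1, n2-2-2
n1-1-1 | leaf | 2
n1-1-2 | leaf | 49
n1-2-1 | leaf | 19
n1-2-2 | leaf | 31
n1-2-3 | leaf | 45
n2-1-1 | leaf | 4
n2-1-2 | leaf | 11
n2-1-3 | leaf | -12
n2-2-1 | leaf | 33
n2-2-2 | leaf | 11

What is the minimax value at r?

11

n1-1 (MIN): min(2, 49) = 2
n1-2 (MIN): min(19, 31, 45) = 19
n1 (MAX): max(2, 19) = 19
n2-1 (MIN): min(4, 11, -12) = -12
n2-2 (MIN): min(33, 11) = 11
n2 (MAX): max(-12, 11) = 11
r (MIN): min(19, 11) = 11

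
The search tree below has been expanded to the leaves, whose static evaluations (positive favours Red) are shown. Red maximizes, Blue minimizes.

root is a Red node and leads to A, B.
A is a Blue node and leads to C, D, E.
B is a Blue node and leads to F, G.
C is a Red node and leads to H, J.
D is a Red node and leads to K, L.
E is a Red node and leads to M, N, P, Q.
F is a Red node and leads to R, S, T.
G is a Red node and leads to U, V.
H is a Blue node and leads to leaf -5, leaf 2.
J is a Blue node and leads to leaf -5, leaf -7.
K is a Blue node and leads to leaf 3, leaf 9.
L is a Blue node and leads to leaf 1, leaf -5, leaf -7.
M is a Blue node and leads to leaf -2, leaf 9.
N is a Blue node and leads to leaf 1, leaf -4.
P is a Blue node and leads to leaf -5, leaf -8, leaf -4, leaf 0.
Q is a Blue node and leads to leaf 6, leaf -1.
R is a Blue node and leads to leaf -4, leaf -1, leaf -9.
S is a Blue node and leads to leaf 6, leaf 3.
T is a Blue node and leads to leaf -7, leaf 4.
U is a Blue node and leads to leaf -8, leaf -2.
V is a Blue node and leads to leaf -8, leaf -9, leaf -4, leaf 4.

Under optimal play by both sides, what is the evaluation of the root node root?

-5

H (Blue): min(-5, 2) = -5
J (Blue): min(-5, -7) = -7
C (Red): max(-5, -7) = -5
K (Blue): min(3, 9) = 3
L (Blue): min(1, -5, -7) = -7
D (Red): max(3, -7) = 3
M (Blue): min(-2, 9) = -2
N (Blue): min(1, -4) = -4
P (Blue): min(-5, -8, -4, 0) = -8
Q (Blue): min(6, -1) = -1
E (Red): max(-2, -4, -8, -1) = -1
A (Blue): min(-5, 3, -1) = -5
R (Blue): min(-4, -1, -9) = -9
S (Blue): min(6, 3) = 3
T (Blue): min(-7, 4) = -7
F (Red): max(-9, 3, -7) = 3
U (Blue): min(-8, -2) = -8
V (Blue): min(-8, -9, -4, 4) = -9
G (Red): max(-8, -9) = -8
B (Blue): min(3, -8) = -8
root (Red): max(-5, -8) = -5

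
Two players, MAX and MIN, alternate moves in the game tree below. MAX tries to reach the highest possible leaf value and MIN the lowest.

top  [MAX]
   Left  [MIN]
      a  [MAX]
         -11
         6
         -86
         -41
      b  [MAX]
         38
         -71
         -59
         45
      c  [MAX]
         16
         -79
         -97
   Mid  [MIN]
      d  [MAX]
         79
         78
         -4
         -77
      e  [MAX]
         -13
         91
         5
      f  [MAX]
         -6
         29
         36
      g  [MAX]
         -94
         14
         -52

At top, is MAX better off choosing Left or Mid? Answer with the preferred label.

a (MAX): max(-11, 6, -86, -41) = 6
b (MAX): max(38, -71, -59, 45) = 45
c (MAX): max(16, -79, -97) = 16
Left (MIN): min(6, 45, 16) = 6
d (MAX): max(79, 78, -4, -77) = 79
e (MAX): max(-13, 91, 5) = 91
f (MAX): max(-6, 29, 36) = 36
g (MAX): max(-94, 14, -52) = 14
Mid (MIN): min(79, 91, 36, 14) = 14
MAX prefers the higher value; Left=6, Mid=14. Mid is better since 14 > 6.

Mid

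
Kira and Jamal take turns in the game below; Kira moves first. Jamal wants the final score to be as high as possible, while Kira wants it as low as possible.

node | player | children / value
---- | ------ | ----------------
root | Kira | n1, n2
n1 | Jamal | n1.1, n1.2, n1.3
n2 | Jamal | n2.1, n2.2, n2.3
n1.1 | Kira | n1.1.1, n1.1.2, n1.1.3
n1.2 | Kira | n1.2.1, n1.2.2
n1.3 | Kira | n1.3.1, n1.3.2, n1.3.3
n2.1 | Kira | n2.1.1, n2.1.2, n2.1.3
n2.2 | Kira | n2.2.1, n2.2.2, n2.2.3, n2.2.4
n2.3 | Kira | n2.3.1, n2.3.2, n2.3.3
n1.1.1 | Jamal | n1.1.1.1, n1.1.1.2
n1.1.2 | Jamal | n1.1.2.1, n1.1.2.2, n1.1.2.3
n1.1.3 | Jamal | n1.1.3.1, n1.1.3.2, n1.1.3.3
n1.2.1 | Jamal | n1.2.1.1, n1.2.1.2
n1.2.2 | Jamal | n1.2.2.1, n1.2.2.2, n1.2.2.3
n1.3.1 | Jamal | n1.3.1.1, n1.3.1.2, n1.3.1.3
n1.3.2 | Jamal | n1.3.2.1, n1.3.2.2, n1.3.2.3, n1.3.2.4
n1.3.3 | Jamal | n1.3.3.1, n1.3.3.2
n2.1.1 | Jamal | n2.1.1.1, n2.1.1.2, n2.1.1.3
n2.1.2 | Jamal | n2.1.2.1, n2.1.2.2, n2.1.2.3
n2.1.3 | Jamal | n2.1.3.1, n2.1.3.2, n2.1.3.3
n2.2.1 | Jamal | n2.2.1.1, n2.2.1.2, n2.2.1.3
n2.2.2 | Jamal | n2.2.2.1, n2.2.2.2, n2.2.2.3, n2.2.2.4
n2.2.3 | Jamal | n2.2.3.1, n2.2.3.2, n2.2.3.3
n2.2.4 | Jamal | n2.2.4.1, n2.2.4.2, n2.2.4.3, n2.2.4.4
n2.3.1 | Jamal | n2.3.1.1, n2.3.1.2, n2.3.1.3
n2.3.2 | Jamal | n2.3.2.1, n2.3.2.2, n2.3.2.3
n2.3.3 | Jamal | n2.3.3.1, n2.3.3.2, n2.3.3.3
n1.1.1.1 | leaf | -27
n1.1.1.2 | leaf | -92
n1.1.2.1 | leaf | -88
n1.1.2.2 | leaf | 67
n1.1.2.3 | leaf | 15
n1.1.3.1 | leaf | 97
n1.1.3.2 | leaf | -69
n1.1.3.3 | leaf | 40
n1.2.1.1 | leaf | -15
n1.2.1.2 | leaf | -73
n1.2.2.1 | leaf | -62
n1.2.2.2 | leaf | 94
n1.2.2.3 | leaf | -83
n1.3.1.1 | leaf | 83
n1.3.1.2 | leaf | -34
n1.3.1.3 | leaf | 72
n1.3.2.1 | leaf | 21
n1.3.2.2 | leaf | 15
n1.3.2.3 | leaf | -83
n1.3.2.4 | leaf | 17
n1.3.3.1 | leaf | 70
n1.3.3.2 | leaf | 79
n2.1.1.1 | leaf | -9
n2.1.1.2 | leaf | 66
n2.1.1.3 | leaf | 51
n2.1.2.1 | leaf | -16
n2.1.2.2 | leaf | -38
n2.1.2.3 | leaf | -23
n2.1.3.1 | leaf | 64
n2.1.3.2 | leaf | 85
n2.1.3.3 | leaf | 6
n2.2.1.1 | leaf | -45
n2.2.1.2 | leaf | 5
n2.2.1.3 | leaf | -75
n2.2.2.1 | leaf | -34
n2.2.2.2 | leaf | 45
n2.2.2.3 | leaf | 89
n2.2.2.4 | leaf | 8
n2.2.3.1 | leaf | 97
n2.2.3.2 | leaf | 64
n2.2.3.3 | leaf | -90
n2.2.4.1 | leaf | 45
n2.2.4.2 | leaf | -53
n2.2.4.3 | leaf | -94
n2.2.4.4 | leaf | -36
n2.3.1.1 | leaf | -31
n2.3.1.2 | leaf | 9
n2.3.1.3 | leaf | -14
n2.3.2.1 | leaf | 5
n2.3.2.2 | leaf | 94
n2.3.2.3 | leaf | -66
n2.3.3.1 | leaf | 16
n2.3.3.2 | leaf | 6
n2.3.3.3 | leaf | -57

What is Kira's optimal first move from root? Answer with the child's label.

n1.1.1 (Jamal): max(-27, -92) = -27
n1.1.2 (Jamal): max(-88, 67, 15) = 67
n1.1.3 (Jamal): max(97, -69, 40) = 97
n1.1 (Kira): min(-27, 67, 97) = -27
n1.2.1 (Jamal): max(-15, -73) = -15
n1.2.2 (Jamal): max(-62, 94, -83) = 94
n1.2 (Kira): min(-15, 94) = -15
n1.3.1 (Jamal): max(83, -34, 72) = 83
n1.3.2 (Jamal): max(21, 15, -83, 17) = 21
n1.3.3 (Jamal): max(70, 79) = 79
n1.3 (Kira): min(83, 21, 79) = 21
n1 (Jamal): max(-27, -15, 21) = 21
n2.1.1 (Jamal): max(-9, 66, 51) = 66
n2.1.2 (Jamal): max(-16, -38, -23) = -16
n2.1.3 (Jamal): max(64, 85, 6) = 85
n2.1 (Kira): min(66, -16, 85) = -16
n2.2.1 (Jamal): max(-45, 5, -75) = 5
n2.2.2 (Jamal): max(-34, 45, 89, 8) = 89
n2.2.3 (Jamal): max(97, 64, -90) = 97
n2.2.4 (Jamal): max(45, -53, -94, -36) = 45
n2.2 (Kira): min(5, 89, 97, 45) = 5
n2.3.1 (Jamal): max(-31, 9, -14) = 9
n2.3.2 (Jamal): max(5, 94, -66) = 94
n2.3.3 (Jamal): max(16, 6, -57) = 16
n2.3 (Kira): min(9, 94, 16) = 9
n2 (Jamal): max(-16, 5, 9) = 9
root (Kira): min(21, 9) = 9
Kira at root wants the lowest of {n1=21, n2=9}, so chooses n2.

n2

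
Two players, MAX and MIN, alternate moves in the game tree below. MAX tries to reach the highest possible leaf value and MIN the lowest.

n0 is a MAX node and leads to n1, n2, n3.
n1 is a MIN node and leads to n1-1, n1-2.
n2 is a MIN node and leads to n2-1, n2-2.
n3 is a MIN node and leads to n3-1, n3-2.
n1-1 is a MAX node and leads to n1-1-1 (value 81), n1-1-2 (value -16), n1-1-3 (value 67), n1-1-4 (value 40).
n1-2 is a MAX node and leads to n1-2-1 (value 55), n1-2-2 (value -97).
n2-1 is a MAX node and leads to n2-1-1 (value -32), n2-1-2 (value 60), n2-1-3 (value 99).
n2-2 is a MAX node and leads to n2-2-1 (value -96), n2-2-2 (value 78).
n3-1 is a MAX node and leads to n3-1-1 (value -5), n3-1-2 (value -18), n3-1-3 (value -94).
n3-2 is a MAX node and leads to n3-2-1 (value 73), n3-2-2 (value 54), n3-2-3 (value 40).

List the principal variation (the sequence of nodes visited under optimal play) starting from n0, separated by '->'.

n1-1 (MAX): max(81, -16, 67, 40) = 81
n1-2 (MAX): max(55, -97) = 55
n1 (MIN): min(81, 55) = 55
n2-1 (MAX): max(-32, 60, 99) = 99
n2-2 (MAX): max(-96, 78) = 78
n2 (MIN): min(99, 78) = 78
n3-1 (MAX): max(-5, -18, -94) = -5
n3-2 (MAX): max(73, 54, 40) = 73
n3 (MIN): min(-5, 73) = -5
n0 (MAX): max(55, 78, -5) = 78
At n0, MAX picks n2 (highest: 78).
At n2, MIN picks n2-2 (lowest: 78).
At n2-2, MAX picks n2-2-2 (highest: 78).
Terminal value 78.

n0 -> n2 -> n2-2 -> n2-2-2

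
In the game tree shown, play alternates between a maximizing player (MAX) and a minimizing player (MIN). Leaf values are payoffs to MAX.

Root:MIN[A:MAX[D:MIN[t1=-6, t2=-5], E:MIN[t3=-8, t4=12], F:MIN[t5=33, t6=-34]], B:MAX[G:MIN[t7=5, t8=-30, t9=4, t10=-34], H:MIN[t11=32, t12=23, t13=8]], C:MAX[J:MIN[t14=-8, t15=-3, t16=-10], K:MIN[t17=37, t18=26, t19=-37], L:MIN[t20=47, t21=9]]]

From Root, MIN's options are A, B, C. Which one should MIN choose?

A

D (MIN): min(-6, -5) = -6
E (MIN): min(-8, 12) = -8
F (MIN): min(33, -34) = -34
A (MAX): max(-6, -8, -34) = -6
G (MIN): min(5, -30, 4, -34) = -34
H (MIN): min(32, 23, 8) = 8
B (MAX): max(-34, 8) = 8
J (MIN): min(-8, -3, -10) = -10
K (MIN): min(37, 26, -37) = -37
L (MIN): min(47, 9) = 9
C (MAX): max(-10, -37, 9) = 9
Root (MIN): min(-6, 8, 9) = -6
MIN at Root wants the lowest of {A=-6, B=8, C=9}, so chooses A.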